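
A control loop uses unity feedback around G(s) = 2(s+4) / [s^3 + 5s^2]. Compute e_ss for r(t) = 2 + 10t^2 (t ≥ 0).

12.5

Lowest-order denominator term is 5s^2, so the open loop has 2 poles at the origin → type 2 system. Treating each term separately:
  • 2: tracked with zero error.
  • 10t^2: e_ss = 20/K_a with K_a=1.6 → 12.5.
Total e_ss = 12.5.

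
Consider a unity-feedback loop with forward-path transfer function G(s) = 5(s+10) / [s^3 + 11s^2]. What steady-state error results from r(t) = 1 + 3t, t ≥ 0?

0

Lowest-order denominator term is 11s^2, so the open loop has 2 poles at the origin → type 2 system. Taking each input component in turn:
  • 1: tracked with zero error.
  • 3t: tracked with zero error.
Total e_ss = 0.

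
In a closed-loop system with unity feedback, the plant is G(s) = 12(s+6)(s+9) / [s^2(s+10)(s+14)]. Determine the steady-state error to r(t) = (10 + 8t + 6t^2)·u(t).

G(s) has two factors of s in the denominator, so the system is type 2. Taking each input component in turn:
  • 10: tracked with zero error.
  • 8t: tracked with zero error.
  • 6t^2: e_ss = 12/K_a with K_a=162/35 → 70/27.
Total e_ss = 70/27.

70/27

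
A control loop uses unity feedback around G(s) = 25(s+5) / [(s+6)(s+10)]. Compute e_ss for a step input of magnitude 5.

60/37

System type = 0 (no poles at s=0).
K_p = lim_{s→0} G(s) = 25·5 / (6·10) = 25/12.
e_ss = 5/(1 + K_p) = 5/(37/12) = 60/37.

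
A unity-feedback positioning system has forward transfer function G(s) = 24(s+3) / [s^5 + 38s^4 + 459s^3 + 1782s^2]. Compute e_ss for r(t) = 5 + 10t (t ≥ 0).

0

Factoring s^2 from the denominator leaves a polynomial with constant term 1782, so the system is type 2. By superposition:
  • 5: tracked with zero error.
  • 10t: tracked with zero error.
Total e_ss = 0.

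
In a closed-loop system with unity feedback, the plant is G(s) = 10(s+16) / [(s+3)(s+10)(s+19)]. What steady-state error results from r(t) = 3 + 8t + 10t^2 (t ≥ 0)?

System type = 0 (no poles at s=0). By superposition:
  • 3: e_ss = 3/(1+K_p) with K_p=16/57 → 171/73.
  • 8t: a type-0 system cannot track it, e_ss → ∞.
  • 10t^2: a type-0 system cannot track it, e_ss → ∞.
The unbounded component dominates.

infinity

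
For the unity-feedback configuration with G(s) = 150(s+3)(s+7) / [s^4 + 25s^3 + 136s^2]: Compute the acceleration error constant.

Lowest-order denominator term is 136s^2, so the open loop has 2 poles at the origin → type 2 system.
K_a = lim_{s→0} s^2·G(s) = 150·3·7 / 136 = 1575/68.

1575/68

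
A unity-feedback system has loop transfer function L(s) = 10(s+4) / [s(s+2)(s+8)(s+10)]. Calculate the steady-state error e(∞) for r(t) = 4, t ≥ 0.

0

System type = 1 (one pole at s=0).
A type-1 system has K_p = ∞, so it tracks a step input with zero steady-state error.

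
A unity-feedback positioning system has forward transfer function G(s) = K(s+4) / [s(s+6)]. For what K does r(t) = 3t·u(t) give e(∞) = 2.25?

One free integrator in G(s): this is a type 1 system.
K_v = lim_{s→0} s·G(s) = K·4 / (6) = (2/3)·K.
e_ss = 3/K_v = 2.25 ⇒ K_v = 4/3 ⇒ K = (4/3)/(2/3) = 2.

2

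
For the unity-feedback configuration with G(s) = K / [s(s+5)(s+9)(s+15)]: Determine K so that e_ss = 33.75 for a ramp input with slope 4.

G(s) has one factor of s in the denominator, so the system is type 1.
K_v = lim_{s→0} s·G(s) = K / (5·9·15) = (1/675)·K.
e_ss = 4/K_v = 33.75 ⇒ K_v = 16/135 ⇒ K = (16/135)/(1/675) = 80.

80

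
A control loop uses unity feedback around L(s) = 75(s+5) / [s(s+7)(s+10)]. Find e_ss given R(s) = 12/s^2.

2.24

The open loop has one pole at the origin → type 1 system.
K_v = lim_{s→0} s·L(s) = 75·5 / (7·10) = 75/14.
e_ss = 12/K_v = 12/(75/14) = 2.24.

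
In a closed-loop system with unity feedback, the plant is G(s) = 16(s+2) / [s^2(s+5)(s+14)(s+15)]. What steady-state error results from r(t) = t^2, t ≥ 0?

65.625

Two free integrators in G(s): this is a type 2 system.
K_a = lim_{s→0} s^2·G(s) = 16·2 / (5·14·15) = 16/525.
r(t) = t^2 gives R(s) = 2/s^3.
e_ss = 2/K_a = 2/(16/525) = 65.625.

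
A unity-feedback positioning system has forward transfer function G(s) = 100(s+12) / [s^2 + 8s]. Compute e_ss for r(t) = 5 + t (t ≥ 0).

1/150

The denominator has no term below 8s — 1 pole at s=0, type 1. Taking each input component in turn:
  • 5: tracked with zero error.
  • t: e_ss = 1/K_v with K_v=150 → 1/150.
Total e_ss = 1/150.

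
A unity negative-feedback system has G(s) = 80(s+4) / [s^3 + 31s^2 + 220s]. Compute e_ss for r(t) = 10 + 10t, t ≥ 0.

The denominator has no term below 220s — 1 pole at s=0, type 1. Treating each term separately:
  • 10: tracked with zero error.
  • 10t: e_ss = 10/K_v with K_v=16/11 → 6.875.
Total e_ss = 6.875.

6.875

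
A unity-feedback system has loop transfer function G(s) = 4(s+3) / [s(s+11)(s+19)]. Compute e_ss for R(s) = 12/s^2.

G(s) has one factor of s in the denominator, so the system is type 1.
K_v = lim_{s→0} s·G(s) = 4·3 / (11·19) = 12/209.
e_ss = 12/K_v = 12/(12/209) = 209.

209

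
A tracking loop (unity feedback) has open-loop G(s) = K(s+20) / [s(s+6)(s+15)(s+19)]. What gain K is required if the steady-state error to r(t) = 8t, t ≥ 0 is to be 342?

2

One free integrator in G(s): this is a type 1 system.
K_v = lim_{s→0} s·G(s) = K·20 / (6·15·19) = (2/171)·K.
e_ss = 8/K_v = 342 ⇒ K_v = 4/171 ⇒ K = (4/171)/(2/171) = 2.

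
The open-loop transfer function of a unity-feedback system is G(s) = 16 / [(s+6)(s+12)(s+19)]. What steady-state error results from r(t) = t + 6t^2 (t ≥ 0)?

The open loop has no poles at the origin → type 0 system. Treating each term separately:
  • t: a type-0 system cannot track it, e_ss → ∞.
  • 6t^2: a type-0 system cannot track it, e_ss → ∞.
The unbounded component dominates.

infinity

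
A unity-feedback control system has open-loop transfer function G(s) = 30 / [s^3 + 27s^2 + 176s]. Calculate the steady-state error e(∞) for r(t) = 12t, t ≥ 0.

70.4

Factoring s from the denominator leaves a polynomial with constant term 176, so the system is type 1.
K_v = lim_{s→0} s·G(s) = 30 / 176 = 15/88.
e_ss = 12/K_v = 12/(15/88) = 70.4.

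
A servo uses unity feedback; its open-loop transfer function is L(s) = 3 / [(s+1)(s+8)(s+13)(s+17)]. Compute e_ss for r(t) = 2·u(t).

The open loop has no poles at the origin → type 0 system.
K_p = lim_{s→0} L(s) = 3 / (1·8·13·17) = 3/1768.
e_ss = 2/(1 + K_p) = 2/(1771/1768) = 3536/1771.

3536/1771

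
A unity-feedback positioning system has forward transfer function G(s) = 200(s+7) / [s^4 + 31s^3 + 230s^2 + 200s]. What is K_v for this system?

7

The denominator has no term below 200s — 1 pole at s=0, type 1.
K_v = lim_{s→0} s·G(s) = 200·7 / 200 = 7.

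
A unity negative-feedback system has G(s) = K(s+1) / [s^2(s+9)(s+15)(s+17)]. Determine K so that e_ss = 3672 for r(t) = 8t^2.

10

G(s) has two factors of s in the denominator, so the system is type 2.
K_a = lim_{s→0} s^2·G(s) = K·1 / (9·15·17) = (1/2295)·K.
e_ss = 16/K_a = 3672 ⇒ K_a = 2/459 ⇒ K = (2/459)/(1/2295) = 10.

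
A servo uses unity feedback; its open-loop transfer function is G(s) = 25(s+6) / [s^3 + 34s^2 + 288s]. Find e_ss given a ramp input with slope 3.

Lowest-order denominator term is 288s, so the open loop has 1 pole at the origin → type 1 system.
K_v = lim_{s→0} s·G(s) = 25·6 / 288 = 25/48.
e_ss = 3/K_v = 3/(25/48) = 5.76.

5.76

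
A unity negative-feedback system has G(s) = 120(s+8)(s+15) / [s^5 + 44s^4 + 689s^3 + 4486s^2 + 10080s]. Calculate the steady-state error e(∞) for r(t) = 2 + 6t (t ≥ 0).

4.2

Lowest-order denominator term is 10080s, so the open loop has 1 pole at the origin → type 1 system. By superposition:
  • 2: tracked with zero error.
  • 6t: e_ss = 6/K_v with K_v=10/7 → 4.2.
Total e_ss = 4.2.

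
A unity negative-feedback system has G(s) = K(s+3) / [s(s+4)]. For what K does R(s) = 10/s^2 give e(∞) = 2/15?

100

System type = 1 (one pole at s=0).
K_v = lim_{s→0} s·G(s) = K·3 / (4) = 0.75·K.
e_ss = 10/K_v = 2/15 ⇒ K_v = 75 ⇒ K = 75/0.75 = 100.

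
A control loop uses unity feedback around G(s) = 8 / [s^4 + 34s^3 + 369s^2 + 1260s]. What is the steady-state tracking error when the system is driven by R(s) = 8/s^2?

Lowest-order denominator term is 1260s, so the open loop has 1 pole at the origin → type 1 system.
K_v = lim_{s→0} s·G(s) = 8 / 1260 = 2/315.
e_ss = 8/K_v = 8/(2/315) = 1260.

1260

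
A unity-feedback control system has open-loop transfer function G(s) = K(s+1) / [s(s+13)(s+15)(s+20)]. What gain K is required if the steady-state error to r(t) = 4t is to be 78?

200

The open loop has one pole at the origin → type 1 system.
K_v = lim_{s→0} s·G(s) = K·1 / (13·15·20) = (1/3900)·K.
e_ss = 4/K_v = 78 ⇒ K_v = 2/39 ⇒ K = (2/39)/(1/3900) = 200.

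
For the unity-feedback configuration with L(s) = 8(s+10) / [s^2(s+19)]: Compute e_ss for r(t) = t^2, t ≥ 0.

0.475

L(s) has two factors of s in the denominator, so the system is type 2.
K_a = lim_{s→0} s^2·L(s) = 8·10 / (19) = 80/19.
r(t) = t^2 gives R(s) = 2/s^3.
e_ss = 2/K_a = 2/(80/19) = 0.475.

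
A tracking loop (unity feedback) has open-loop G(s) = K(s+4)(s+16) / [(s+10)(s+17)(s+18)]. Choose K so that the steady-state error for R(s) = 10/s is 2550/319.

12

No free integrators in G(s): this is a type 0 system.
K_p = lim_{s→0} G(s) = K·4·16 / (10·17·18) = (16/765)·K.
e_ss = 10/(1 + K_p) = 2550/319 ⇒ 1 + (16/765)·K = 319/255 ⇒ K = 12.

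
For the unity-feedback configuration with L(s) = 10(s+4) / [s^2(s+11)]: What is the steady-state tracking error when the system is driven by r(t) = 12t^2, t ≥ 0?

System type = 2 (two poles at s=0).
K_a = lim_{s→0} s^2·L(s) = 10·4 / (11) = 40/11.
r(t) = 12t^2 gives R(s) = 24/s^3.
e_ss = 24/K_a = 24/(40/11) = 6.6.

6.6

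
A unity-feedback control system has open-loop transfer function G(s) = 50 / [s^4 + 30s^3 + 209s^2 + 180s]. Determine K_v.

5/18

Lowest-order denominator term is 180s, so the open loop has 1 pole at the origin → type 1 system.
K_v = lim_{s→0} s·G(s) = 50 / 180 = 5/18.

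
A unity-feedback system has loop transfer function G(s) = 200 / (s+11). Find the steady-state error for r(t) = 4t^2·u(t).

infinity

System type = 0 (no poles at s=0).
For a type-0 system K_a = 0, so e_ss to a parabolic input is unbounded.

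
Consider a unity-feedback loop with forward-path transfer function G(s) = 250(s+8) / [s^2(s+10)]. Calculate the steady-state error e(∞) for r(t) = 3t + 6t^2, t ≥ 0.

0.06

G(s) has two factors of s in the denominator, so the system is type 2. Treating each term separately:
  • 3t: tracked with zero error.
  • 6t^2: e_ss = 12/K_a with K_a=200 → 0.06.
Total e_ss = 0.06.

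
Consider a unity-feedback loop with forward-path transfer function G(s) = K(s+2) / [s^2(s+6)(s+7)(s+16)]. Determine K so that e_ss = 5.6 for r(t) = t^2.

120

System type = 2 (two poles at s=0).
K_a = lim_{s→0} s^2·G(s) = K·2 / (6·7·16) = (1/336)·K.
e_ss = 2/K_a = 5.6 ⇒ K_a = 5/14 ⇒ K = (5/14)/(1/336) = 120.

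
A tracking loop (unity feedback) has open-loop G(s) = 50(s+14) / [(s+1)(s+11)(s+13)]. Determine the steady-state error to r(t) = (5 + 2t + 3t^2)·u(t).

infinity

System type = 0 (no poles at s=0). Treating each term separately:
  • 5: e_ss = 5/(1+K_p) with K_p=700/143 → 715/843.
  • 2t: a type-0 system cannot track it, e_ss → ∞.
  • 3t^2: a type-0 system cannot track it, e_ss → ∞.
The unbounded component dominates.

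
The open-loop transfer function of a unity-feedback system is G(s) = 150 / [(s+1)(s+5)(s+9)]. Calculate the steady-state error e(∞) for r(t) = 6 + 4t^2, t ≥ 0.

infinity

System type = 0 (no poles at s=0). Taking each input component in turn:
  • 6: e_ss = 6/(1+K_p) with K_p=10/3 → 18/13.
  • 4t^2: a type-0 system cannot track it, e_ss → ∞.
The unbounded component dominates.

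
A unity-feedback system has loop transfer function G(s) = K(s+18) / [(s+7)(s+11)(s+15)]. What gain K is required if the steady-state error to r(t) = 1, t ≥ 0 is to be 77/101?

G(s) has no factors of s in the denominator, so the system is type 0.
K_p = lim_{s→0} G(s) = K·18 / (7·11·15) = (6/385)·K.
e_ss = 1/(1 + K_p) = 77/101 ⇒ 1 + (6/385)·K = 101/77 ⇒ K = 20.

20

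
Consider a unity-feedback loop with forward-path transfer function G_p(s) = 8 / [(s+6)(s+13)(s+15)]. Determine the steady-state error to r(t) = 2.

1170/589

System type = 0 (no poles at s=0).
K_p = lim_{s→0} G_p(s) = 8 / (6·13·15) = 4/585.
e_ss = 2/(1 + K_p) = 2/(589/585) = 1170/589.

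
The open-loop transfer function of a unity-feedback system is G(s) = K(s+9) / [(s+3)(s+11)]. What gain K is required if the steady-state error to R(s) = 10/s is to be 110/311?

The open loop has no poles at the origin → type 0 system.
K_p = lim_{s→0} G(s) = K·9 / (3·11) = (3/11)·K.
e_ss = 10/(1 + K_p) = 110/311 ⇒ 1 + (3/11)·K = 311/11 ⇒ K = 100.

100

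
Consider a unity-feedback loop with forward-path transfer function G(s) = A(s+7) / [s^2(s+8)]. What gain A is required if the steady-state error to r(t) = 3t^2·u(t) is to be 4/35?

The open loop has two poles at the origin → type 2 system.
K_a = lim_{s→0} s^2·G(s) = A·7 / (8) = 0.875·A.
e_ss = 6/K_a = 4/35 ⇒ K_a = 52.5 ⇒ A = 52.5/0.875 = 60.

60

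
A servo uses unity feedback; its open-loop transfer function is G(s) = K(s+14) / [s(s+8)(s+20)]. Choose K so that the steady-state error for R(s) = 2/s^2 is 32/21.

One free integrator in G(s): this is a type 1 system.
K_v = lim_{s→0} s·G(s) = K·14 / (8·20) = 0.0875·K.
e_ss = 2/K_v = 32/21 ⇒ K_v = 1.3125 ⇒ K = 1.3125/0.0875 = 15.

15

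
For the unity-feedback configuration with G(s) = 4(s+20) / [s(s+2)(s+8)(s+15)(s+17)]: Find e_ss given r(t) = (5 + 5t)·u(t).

System type = 1 (one pole at s=0). Taking each input component in turn:
  • 5: tracked with zero error.
  • 5t: e_ss = 5/K_v with K_v=1/51 → 255.
Total e_ss = 255.

255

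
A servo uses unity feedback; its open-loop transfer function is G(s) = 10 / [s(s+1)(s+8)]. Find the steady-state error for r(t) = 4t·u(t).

3.2

One free integrator in G(s): this is a type 1 system.
K_v = lim_{s→0} s·G(s) = 10 / (1·8) = 1.25.
e_ss = 4/K_v = 4/1.25 = 3.2.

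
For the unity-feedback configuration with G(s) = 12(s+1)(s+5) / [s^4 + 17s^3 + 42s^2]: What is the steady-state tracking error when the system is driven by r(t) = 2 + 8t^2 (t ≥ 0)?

The denominator has no term below 42s^2 — 2 poles at s=0, type 2. Treating each term separately:
  • 2: tracked with zero error.
  • 8t^2: e_ss = 16/K_a with K_a=10/7 → 11.2.
Total e_ss = 11.2.

11.2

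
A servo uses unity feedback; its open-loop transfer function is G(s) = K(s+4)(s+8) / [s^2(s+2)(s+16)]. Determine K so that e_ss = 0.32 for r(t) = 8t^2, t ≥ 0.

Two free integrators in G(s): this is a type 2 system.
K_a = lim_{s→0} s^2·G(s) = K·4·8 / (2·16) = 1·K.
e_ss = 16/K_a = 0.32 ⇒ K_a = 50 ⇒ K = 50/1 = 50.

50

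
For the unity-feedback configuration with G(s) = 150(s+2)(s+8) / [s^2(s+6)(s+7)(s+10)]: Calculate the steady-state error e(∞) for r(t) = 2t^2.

0.7

Two free integrators in G(s): this is a type 2 system.
K_a = lim_{s→0} s^2·G(s) = 150·2·8 / (6·7·10) = 40/7.
r(t) = 2t^2 gives R(s) = 4/s^3.
e_ss = 4/K_a = 4/(40/7) = 0.7.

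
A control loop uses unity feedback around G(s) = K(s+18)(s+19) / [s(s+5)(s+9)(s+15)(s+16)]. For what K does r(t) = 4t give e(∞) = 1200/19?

2

G(s) has one factor of s in the denominator, so the system is type 1.
K_v = lim_{s→0} s·G(s) = K·18·19 / (5·9·15·16) = (19/600)·K.
e_ss = 4/K_v = 1200/19 ⇒ K_v = 19/300 ⇒ K = (19/300)/(19/600) = 2.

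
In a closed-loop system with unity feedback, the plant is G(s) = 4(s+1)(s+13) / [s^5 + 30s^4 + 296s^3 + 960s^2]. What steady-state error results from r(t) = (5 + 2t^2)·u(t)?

Factoring s^2 from the denominator leaves a polynomial with constant term 960, so the system is type 2. Treating each term separately:
  • 5: tracked with zero error.
  • 2t^2: e_ss = 4/K_a with K_a=13/240 → 960/13.
Total e_ss = 960/13.

960/13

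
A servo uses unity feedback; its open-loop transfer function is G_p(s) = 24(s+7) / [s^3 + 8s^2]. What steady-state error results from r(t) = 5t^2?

The denominator has no term below 8s^2 — 2 poles at s=0, type 2.
K_a = lim_{s→0} s^2·G_p(s) = 24·7 / 8 = 21.
r(t) = 5t^2 gives R(s) = 10/s^3.
e_ss = 10/K_a = 10/21.

10/21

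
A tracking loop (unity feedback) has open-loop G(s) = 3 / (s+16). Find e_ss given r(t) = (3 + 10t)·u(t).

infinity

System type = 0 (no poles at s=0). By superposition:
  • 3: e_ss = 3/(1+K_p) with K_p=0.1875 → 48/19.
  • 10t: a type-0 system cannot track it, e_ss → ∞.
The unbounded component dominates.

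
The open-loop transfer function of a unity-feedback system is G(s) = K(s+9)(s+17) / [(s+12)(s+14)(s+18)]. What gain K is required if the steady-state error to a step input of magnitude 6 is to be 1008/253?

G(s) has no factors of s in the denominator, so the system is type 0.
K_p = lim_{s→0} G(s) = K·9·17 / (12·14·18) = (17/336)·K.
e_ss = 6/(1 + K_p) = 1008/253 ⇒ 1 + (17/336)·K = 253/168 ⇒ K = 10.

10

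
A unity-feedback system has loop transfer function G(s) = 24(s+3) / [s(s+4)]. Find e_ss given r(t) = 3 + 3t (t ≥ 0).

G(s) has one factor of s in the denominator, so the system is type 1. Treating each term separately:
  • 3: tracked with zero error.
  • 3t: e_ss = 3/K_v with K_v=18 → 1/6.
Total e_ss = 1/6.

1/6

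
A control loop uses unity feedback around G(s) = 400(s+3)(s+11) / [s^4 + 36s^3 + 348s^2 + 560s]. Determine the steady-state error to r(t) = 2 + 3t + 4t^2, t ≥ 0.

infinity

The denominator has no term below 560s — 1 pole at s=0, type 1. Taking each input component in turn:
  • 2: tracked with zero error.
  • 3t: e_ss = 3/K_v with K_v=165/7 → 7/55.
  • 4t^2: a type-1 system cannot track it, e_ss → ∞.
The unbounded component dominates.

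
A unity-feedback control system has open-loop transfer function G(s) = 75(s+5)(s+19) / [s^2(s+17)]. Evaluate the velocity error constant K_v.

K_v = lim_{s→0} s·G(s); with 2 poles at the origin the limit diverges, so K_v = ∞.

infinity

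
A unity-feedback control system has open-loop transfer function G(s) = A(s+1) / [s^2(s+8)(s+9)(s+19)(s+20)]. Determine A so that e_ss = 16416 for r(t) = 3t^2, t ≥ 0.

Two free integrators in G(s): this is a type 2 system.
K_a = lim_{s→0} s^2·G(s) = A·1 / (8·9·19·20) = (1/27360)·A.
e_ss = 6/K_a = 16416 ⇒ K_a = 1/2736 ⇒ A = (1/2736)/(1/27360) = 10.

10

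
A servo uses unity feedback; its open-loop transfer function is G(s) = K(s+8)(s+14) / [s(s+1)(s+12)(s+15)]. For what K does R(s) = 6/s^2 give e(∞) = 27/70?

25

The open loop has one pole at the origin → type 1 system.
K_v = lim_{s→0} s·G(s) = K·8·14 / (1·12·15) = (28/45)·K.
e_ss = 6/K_v = 27/70 ⇒ K_v = 140/9 ⇒ K = (140/9)/(28/45) = 25.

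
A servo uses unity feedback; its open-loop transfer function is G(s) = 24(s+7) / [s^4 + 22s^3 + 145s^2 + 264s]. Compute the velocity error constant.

Lowest-order denominator term is 264s, so the open loop has 1 pole at the origin → type 1 system.
K_v = lim_{s→0} s·G(s) = 24·7 / 264 = 7/11.

7/11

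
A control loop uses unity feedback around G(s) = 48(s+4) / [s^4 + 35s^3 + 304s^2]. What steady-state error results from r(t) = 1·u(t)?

0

Factoring s^2 from the denominator leaves a polynomial with constant term 304, so the system is type 2.
K_p = ∞ for a type-2 system; e_ss to a step is zero.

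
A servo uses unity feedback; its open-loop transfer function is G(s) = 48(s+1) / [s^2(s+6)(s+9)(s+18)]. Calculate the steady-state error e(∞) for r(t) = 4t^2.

System type = 2 (two poles at s=0).
K_a = lim_{s→0} s^2·G(s) = 48·1 / (6·9·18) = 4/81.
r(t) = 4t^2 gives R(s) = 8/s^3.
e_ss = 8/K_a = 8/(4/81) = 162.

162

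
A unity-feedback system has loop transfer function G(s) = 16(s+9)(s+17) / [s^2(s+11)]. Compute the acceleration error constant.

G(s) has two factors of s in the denominator, so the system is type 2.
K_a = lim_{s→0} s^2·G(s) = 16·9·17 / (11) = 2448/11.

2448/11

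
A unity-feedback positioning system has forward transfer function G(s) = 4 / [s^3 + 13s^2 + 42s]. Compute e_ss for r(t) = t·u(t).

Factoring s from the denominator leaves a polynomial with constant term 42, so the system is type 1.
K_v = lim_{s→0} s·G(s) = 4 / 42 = 2/21.
e_ss = 1/K_v = 1/(2/21) = 10.5.

10.5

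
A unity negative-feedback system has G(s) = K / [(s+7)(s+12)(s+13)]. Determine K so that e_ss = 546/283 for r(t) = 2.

40

The open loop has no poles at the origin → type 0 system.
K_p = lim_{s→0} G(s) = K / (7·12·13) = (1/1092)·K.
e_ss = 2/(1 + K_p) = 546/283 ⇒ 1 + (1/1092)·K = 283/273 ⇒ K = 40.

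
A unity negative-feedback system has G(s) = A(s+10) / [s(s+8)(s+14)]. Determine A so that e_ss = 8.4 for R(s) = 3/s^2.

4

The open loop has one pole at the origin → type 1 system.
K_v = lim_{s→0} s·G(s) = A·10 / (8·14) = (5/56)·A.
e_ss = 3/K_v = 8.4 ⇒ K_v = 5/14 ⇒ A = (5/14)/(5/56) = 4.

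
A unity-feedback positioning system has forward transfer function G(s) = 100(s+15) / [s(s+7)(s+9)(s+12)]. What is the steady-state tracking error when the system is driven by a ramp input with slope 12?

6.048

System type = 1 (one pole at s=0).
K_v = lim_{s→0} s·G(s) = 100·15 / (7·9·12) = 125/63.
e_ss = 12/K_v = 12/(125/63) = 6.048.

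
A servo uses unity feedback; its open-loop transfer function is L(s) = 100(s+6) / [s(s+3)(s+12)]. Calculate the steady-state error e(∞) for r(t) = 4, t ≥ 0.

L(s) has one factor of s in the denominator, so the system is type 1.
K_p = ∞ for a type-1 system; e_ss to a step is zero.

0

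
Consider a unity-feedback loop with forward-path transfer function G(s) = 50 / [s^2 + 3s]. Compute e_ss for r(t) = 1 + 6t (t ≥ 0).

Lowest-order denominator term is 3s, so the open loop has 1 pole at the origin → type 1 system. By superposition:
  • 1: tracked with zero error.
  • 6t: e_ss = 6/K_v with K_v=50/3 → 0.36.
Total e_ss = 0.36.

0.36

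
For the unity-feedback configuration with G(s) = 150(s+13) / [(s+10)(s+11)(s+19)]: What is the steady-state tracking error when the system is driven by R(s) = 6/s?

G(s) has no factors of s in the denominator, so the system is type 0.
K_p = lim_{s→0} G(s) = 150·13 / (10·11·19) = 195/209.
e_ss = 6/(1 + K_p) = 6/(404/209) = 627/202.

627/202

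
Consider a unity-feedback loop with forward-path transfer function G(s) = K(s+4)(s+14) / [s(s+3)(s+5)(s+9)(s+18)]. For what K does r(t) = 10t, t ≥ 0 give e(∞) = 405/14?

The open loop has one pole at the origin → type 1 system.
K_v = lim_{s→0} s·G(s) = K·4·14 / (3·5·9·18) = (28/1215)·K.
e_ss = 10/K_v = 405/14 ⇒ K_v = 28/81 ⇒ K = (28/81)/(28/1215) = 15.

15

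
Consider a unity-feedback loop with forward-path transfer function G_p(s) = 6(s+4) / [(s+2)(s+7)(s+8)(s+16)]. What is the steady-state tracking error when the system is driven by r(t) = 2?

448/227

System type = 0 (no poles at s=0).
K_p = lim_{s→0} G_p(s) = 6·4 / (2·7·8·16) = 3/224.
e_ss = 2/(1 + K_p) = 2/(227/224) = 448/227.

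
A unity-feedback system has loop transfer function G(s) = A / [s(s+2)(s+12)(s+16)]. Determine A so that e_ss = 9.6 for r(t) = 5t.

One free integrator in G(s): this is a type 1 system.
K_v = lim_{s→0} s·G(s) = A / (2·12·16) = (1/384)·A.
e_ss = 5/K_v = 9.6 ⇒ K_v = 25/48 ⇒ A = (25/48)/(1/384) = 200.

200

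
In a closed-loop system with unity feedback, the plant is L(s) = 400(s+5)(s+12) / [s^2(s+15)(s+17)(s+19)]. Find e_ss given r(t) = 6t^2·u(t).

The open loop has two poles at the origin → type 2 system.
K_a = lim_{s→0} s^2·L(s) = 400·5·12 / (15·17·19) = 1600/323.
r(t) = 6t^2 gives R(s) = 12/s^3.
e_ss = 12/K_a = 12/(1600/323) = 2.4225.

2.4225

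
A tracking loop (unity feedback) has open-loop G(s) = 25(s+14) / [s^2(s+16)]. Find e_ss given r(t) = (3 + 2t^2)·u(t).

32/175

Two free integrators in G(s): this is a type 2 system. By superposition:
  • 3: tracked with zero error.
  • 2t^2: e_ss = 4/K_a with K_a=21.875 → 32/175.
Total e_ss = 32/175.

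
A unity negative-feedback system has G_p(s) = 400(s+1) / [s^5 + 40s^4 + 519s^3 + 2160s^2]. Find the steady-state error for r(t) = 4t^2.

The denominator has no term below 2160s^2 — 2 poles at s=0, type 2.
K_a = lim_{s→0} s^2·G_p(s) = 400·1 / 2160 = 5/27.
r(t) = 4t^2 gives R(s) = 8/s^3.
e_ss = 8/K_a = 8/(5/27) = 43.2.

43.2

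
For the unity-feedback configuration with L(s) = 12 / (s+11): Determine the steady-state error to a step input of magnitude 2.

22/23

L(s) has no factors of s in the denominator, so the system is type 0.
K_p = lim_{s→0} L(s) = 12 / (11) = 12/11.
e_ss = 2/(1 + K_p) = 2/(23/11) = 22/23.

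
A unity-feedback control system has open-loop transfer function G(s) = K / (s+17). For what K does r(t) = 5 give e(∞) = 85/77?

No free integrators in G(s): this is a type 0 system.
K_p = lim_{s→0} G(s) = K / (17) = (1/17)·K.
e_ss = 5/(1 + K_p) = 85/77 ⇒ 1 + (1/17)·K = 77/17 ⇒ K = 60.

60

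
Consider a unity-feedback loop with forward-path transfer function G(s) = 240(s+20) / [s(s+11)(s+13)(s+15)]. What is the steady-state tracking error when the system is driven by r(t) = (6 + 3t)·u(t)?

429/320

The open loop has one pole at the origin → type 1 system. Taking each input component in turn:
  • 6: tracked with zero error.
  • 3t: e_ss = 3/K_v with K_v=320/143 → 429/320.
Total e_ss = 429/320.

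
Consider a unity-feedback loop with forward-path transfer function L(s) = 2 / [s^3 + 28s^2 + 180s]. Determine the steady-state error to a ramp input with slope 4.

360

The denominator has no term below 180s — 1 pole at s=0, type 1.
K_v = lim_{s→0} s·L(s) = 2 / 180 = 1/90.
e_ss = 4/K_v = 4/(1/90) = 360.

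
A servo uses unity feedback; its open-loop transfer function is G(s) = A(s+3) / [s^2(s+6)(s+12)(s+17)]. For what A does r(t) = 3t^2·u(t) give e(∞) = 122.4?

G(s) has two factors of s in the denominator, so the system is type 2.
K_a = lim_{s→0} s^2·G(s) = A·3 / (6·12·17) = (1/408)·A.
e_ss = 6/K_a = 122.4 ⇒ K_a = 5/102 ⇒ A = (5/102)/(1/408) = 20.

20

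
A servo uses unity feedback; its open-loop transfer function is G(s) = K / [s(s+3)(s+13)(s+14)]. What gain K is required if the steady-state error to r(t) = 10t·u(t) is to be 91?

G(s) has one factor of s in the denominator, so the system is type 1.
K_v = lim_{s→0} s·G(s) = K / (3·13·14) = (1/546)·K.
e_ss = 10/K_v = 91 ⇒ K_v = 10/91 ⇒ K = (10/91)/(1/546) = 60.

60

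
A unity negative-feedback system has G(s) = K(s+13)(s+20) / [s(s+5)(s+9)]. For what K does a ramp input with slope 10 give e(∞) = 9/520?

The open loop has one pole at the origin → type 1 system.
K_v = lim_{s→0} s·G(s) = K·13·20 / (5·9) = (52/9)·K.
e_ss = 10/K_v = 9/520 ⇒ K_v = 5200/9 ⇒ K = (5200/9)/(52/9) = 100.

100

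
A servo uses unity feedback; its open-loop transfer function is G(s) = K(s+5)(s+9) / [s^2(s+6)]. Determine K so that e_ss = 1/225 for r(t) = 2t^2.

120

System type = 2 (two poles at s=0).
K_a = lim_{s→0} s^2·G(s) = K·5·9 / (6) = 7.5·K.
e_ss = 4/K_a = 1/225 ⇒ K_a = 900 ⇒ K = 900/7.5 = 120.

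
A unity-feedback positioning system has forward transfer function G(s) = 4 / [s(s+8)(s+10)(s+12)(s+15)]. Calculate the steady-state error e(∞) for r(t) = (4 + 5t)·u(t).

18000

The open loop has one pole at the origin → type 1 system. By superposition:
  • 4: tracked with zero error.
  • 5t: e_ss = 5/K_v with K_v=1/3600 → 18000.
Total e_ss = 18000.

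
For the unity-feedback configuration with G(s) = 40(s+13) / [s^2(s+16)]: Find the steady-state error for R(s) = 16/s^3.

The open loop has two poles at the origin → type 2 system.
K_a = lim_{s→0} s^2·G(s) = 40·13 / (16) = 32.5.
r(t) = 8t^2 gives R(s) = 16/s^3.
e_ss = 16/K_a = 16/32.5 = 32/65.

32/65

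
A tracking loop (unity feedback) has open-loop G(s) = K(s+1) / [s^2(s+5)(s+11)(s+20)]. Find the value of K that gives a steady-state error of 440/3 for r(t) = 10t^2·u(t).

150

System type = 2 (two poles at s=0).
K_a = lim_{s→0} s^2·G(s) = K·1 / (5·11·20) = (1/1100)·K.
e_ss = 20/K_a = 440/3 ⇒ K_a = 3/22 ⇒ K = (3/22)/(1/1100) = 150.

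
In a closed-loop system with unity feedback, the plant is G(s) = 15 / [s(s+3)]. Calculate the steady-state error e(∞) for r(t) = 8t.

1.6

System type = 1 (one pole at s=0).
K_v = lim_{s→0} s·G(s) = 15 / (3) = 5.
e_ss = 8/K_v = 8/5 = 1.6.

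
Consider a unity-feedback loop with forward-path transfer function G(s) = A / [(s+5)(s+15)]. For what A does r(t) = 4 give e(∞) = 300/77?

2

System type = 0 (no poles at s=0).
K_p = lim_{s→0} G(s) = A / (5·15) = (1/75)·A.
e_ss = 4/(1 + K_p) = 300/77 ⇒ 1 + (1/75)·A = 77/75 ⇒ A = 2.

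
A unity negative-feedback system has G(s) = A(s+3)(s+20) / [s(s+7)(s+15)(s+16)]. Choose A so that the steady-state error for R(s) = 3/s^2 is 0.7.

One free integrator in G(s): this is a type 1 system.
K_v = lim_{s→0} s·G(s) = A·3·20 / (7·15·16) = (1/28)·A.
e_ss = 3/K_v = 0.7 ⇒ K_v = 30/7 ⇒ A = (30/7)/(1/28) = 120.

120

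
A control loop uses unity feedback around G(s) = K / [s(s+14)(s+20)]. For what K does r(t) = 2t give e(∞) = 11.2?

System type = 1 (one pole at s=0).
K_v = lim_{s→0} s·G(s) = K / (14·20) = (1/280)·K.
e_ss = 2/K_v = 11.2 ⇒ K_v = 5/28 ⇒ K = (5/28)/(1/280) = 50.

50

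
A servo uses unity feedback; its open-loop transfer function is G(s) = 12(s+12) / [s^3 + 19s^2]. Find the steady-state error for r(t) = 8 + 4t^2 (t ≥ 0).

The denominator has no term below 19s^2 — 2 poles at s=0, type 2. Treating each term separately:
  • 8: tracked with zero error.
  • 4t^2: e_ss = 8/K_a with K_a=144/19 → 19/18.
Total e_ss = 19/18.

19/18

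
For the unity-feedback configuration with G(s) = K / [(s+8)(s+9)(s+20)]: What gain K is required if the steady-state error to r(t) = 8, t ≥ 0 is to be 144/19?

80

G(s) has no factors of s in the denominator, so the system is type 0.
K_p = lim_{s→0} G(s) = K / (8·9·20) = (1/1440)·K.
e_ss = 8/(1 + K_p) = 144/19 ⇒ 1 + (1/1440)·K = 19/18 ⇒ K = 80.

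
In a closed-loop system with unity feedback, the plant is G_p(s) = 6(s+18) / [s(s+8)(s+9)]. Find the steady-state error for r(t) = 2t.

4/3

G_p(s) has one factor of s in the denominator, so the system is type 1.
K_v = lim_{s→0} s·G_p(s) = 6·18 / (8·9) = 1.5.
e_ss = 2/K_v = 2/1.5 = 4/3.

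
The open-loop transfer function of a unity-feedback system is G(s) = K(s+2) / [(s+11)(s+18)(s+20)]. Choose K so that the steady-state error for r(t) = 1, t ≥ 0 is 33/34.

System type = 0 (no poles at s=0).
K_p = lim_{s→0} G(s) = K·2 / (11·18·20) = (1/1980)·K.
e_ss = 1/(1 + K_p) = 33/34 ⇒ 1 + (1/1980)·K = 34/33 ⇒ K = 60.

60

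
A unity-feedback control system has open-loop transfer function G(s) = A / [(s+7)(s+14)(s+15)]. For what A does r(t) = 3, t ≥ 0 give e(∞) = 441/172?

250

G(s) has no factors of s in the denominator, so the system is type 0.
K_p = lim_{s→0} G(s) = A / (7·14·15) = (1/1470)·A.
e_ss = 3/(1 + K_p) = 441/172 ⇒ 1 + (1/1470)·A = 172/147 ⇒ A = 250.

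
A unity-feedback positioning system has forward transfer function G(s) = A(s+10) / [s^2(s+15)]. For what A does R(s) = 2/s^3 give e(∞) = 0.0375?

80

System type = 2 (two poles at s=0).
K_a = lim_{s→0} s^2·G(s) = A·10 / (15) = (2/3)·A.
e_ss = 2/K_a = 0.0375 ⇒ K_a = 160/3 ⇒ A = (160/3)/(2/3) = 80.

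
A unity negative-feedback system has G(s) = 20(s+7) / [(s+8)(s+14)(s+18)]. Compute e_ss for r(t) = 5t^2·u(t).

infinity

The open loop has no poles at the origin → type 0 system.
K_a = lim_{s→0} s^2·G(s) = 0; the steady-state error to this parabolic input grows without bound.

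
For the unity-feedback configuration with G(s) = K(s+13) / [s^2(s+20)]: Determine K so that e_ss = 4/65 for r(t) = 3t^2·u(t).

150

The open loop has two poles at the origin → type 2 system.
K_a = lim_{s→0} s^2·G(s) = K·13 / (20) = 0.65·K.
e_ss = 6/K_a = 4/65 ⇒ K_a = 97.5 ⇒ K = 97.5/0.65 = 150.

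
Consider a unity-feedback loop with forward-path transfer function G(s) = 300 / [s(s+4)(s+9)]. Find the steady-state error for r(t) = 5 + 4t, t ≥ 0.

0.48

The open loop has one pole at the origin → type 1 system. By superposition:
  • 5: tracked with zero error.
  • 4t: e_ss = 4/K_v with K_v=25/3 → 0.48.
Total e_ss = 0.48.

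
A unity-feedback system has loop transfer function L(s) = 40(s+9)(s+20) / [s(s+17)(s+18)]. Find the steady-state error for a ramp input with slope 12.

0.51

System type = 1 (one pole at s=0).
K_v = lim_{s→0} s·L(s) = 40·9·20 / (17·18) = 400/17.
e_ss = 12/K_v = 12/(400/17) = 0.51.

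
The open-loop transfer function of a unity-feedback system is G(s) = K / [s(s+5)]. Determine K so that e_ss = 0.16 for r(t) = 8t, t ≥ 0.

System type = 1 (one pole at s=0).
K_v = lim_{s→0} s·G(s) = K / (5) = 0.2·K.
e_ss = 8/K_v = 0.16 ⇒ K_v = 50 ⇒ K = 50/0.2 = 250.

250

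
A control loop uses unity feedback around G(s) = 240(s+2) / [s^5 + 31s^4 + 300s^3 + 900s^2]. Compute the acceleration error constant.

Lowest-order denominator term is 900s^2, so the open loop has 2 poles at the origin → type 2 system.
K_a = lim_{s→0} s^2·G(s) = 240·2 / 900 = 8/15.

8/15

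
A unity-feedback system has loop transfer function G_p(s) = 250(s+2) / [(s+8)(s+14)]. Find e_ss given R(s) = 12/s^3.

G_p(s) has no factors of s in the denominator, so the system is type 0.
For a type-0 system K_a = 0, so e_ss to a parabolic input is unbounded.

infinity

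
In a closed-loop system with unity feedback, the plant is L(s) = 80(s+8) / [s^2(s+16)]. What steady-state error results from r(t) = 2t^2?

Two free integrators in L(s): this is a type 2 system.
K_a = lim_{s→0} s^2·L(s) = 80·8 / (16) = 40.
r(t) = 2t^2 gives R(s) = 4/s^3.
e_ss = 4/K_a = 4/40 = 0.1.

0.1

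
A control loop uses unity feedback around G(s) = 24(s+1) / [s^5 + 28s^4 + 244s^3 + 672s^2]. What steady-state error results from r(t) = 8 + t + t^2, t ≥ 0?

56

Lowest-order denominator term is 672s^2, so the open loop has 2 poles at the origin → type 2 system. By superposition:
  • 8: tracked with zero error.
  • t: tracked with zero error.
  • t^2: e_ss = 2/K_a with K_a=1/28 → 56.
Total e_ss = 56.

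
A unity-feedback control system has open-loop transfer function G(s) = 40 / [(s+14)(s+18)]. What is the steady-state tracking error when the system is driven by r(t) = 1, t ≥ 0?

63/73

No free integrators in G(s): this is a type 0 system.
K_p = lim_{s→0} G(s) = 40 / (14·18) = 10/63.
e_ss = 1/(1 + K_p) = 1/(73/63) = 63/73.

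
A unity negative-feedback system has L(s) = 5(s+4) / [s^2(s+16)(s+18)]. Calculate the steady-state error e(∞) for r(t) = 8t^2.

System type = 2 (two poles at s=0).
K_a = lim_{s→0} s^2·L(s) = 5·4 / (16·18) = 5/72.
r(t) = 8t^2 gives R(s) = 16/s^3.
e_ss = 16/K_a = 16/(5/72) = 230.4.

230.4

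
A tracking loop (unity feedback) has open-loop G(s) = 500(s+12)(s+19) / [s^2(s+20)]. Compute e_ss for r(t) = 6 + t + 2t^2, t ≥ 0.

1/1425

G(s) has two factors of s in the denominator, so the system is type 2. Taking each input component in turn:
  • 6: tracked with zero error.
  • t: tracked with zero error.
  • 2t^2: e_ss = 4/K_a with K_a=5700 → 1/1425.
Total e_ss = 1/1425.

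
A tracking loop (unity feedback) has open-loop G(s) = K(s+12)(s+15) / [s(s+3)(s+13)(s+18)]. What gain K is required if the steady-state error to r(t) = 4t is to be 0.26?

One free integrator in G(s): this is a type 1 system.
K_v = lim_{s→0} s·G(s) = K·12·15 / (3·13·18) = (10/39)·K.
e_ss = 4/K_v = 0.26 ⇒ K_v = 200/13 ⇒ K = (200/13)/(10/39) = 60.

60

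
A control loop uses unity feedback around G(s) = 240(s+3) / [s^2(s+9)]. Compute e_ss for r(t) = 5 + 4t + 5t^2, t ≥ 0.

The open loop has two poles at the origin → type 2 system. Treating each term separately:
  • 5: tracked with zero error.
  • 4t: tracked with zero error.
  • 5t^2: e_ss = 10/K_a with K_a=80 → 0.125.
Total e_ss = 0.125.

0.125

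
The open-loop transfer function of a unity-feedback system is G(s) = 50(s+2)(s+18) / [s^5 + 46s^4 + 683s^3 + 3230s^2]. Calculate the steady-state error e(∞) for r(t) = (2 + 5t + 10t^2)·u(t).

323/9

The denominator has no term below 3230s^2 — 2 poles at s=0, type 2. Treating each term separately:
  • 2: tracked with zero error.
  • 5t: tracked with zero error.
  • 10t^2: e_ss = 20/K_a with K_a=180/323 → 323/9.
Total e_ss = 323/9.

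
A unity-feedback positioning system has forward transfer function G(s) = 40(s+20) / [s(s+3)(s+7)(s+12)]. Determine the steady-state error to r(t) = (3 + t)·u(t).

One free integrator in G(s): this is a type 1 system. Taking each input component in turn:
  • 3: tracked with zero error.
  • t: e_ss = 1/K_v with K_v=200/63 → 0.315.
Total e_ss = 0.315.

0.315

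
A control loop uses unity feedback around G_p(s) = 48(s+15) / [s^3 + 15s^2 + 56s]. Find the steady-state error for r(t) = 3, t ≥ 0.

Factoring s from the denominator leaves a polynomial with constant term 56, so the system is type 1.
K_p = ∞ for a type-1 system; e_ss to a step is zero.

0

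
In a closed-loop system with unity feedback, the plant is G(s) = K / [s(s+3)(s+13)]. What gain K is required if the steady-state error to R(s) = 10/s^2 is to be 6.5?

The open loop has one pole at the origin → type 1 system.
K_v = lim_{s→0} s·G(s) = K / (3·13) = (1/39)·K.
e_ss = 10/K_v = 6.5 ⇒ K_v = 20/13 ⇒ K = (20/13)/(1/39) = 60.

60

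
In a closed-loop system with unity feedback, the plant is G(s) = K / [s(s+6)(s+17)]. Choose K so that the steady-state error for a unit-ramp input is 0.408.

G(s) has one factor of s in the denominator, so the system is type 1.
K_v = lim_{s→0} s·G(s) = K / (6·17) = (1/102)·K.
e_ss = 1/K_v = 0.408 ⇒ K_v = 125/51 ⇒ K = (125/51)/(1/102) = 250.

250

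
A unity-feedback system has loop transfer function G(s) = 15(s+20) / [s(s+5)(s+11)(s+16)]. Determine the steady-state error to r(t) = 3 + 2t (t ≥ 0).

G(s) has one factor of s in the denominator, so the system is type 1. Taking each input component in turn:
  • 3: tracked with zero error.
  • 2t: e_ss = 2/K_v with K_v=15/44 → 88/15.
Total e_ss = 88/15.

88/15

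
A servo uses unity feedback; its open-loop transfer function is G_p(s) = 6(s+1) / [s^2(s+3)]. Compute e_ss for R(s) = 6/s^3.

System type = 2 (two poles at s=0).
K_a = lim_{s→0} s^2·G_p(s) = 6·1 / (3) = 2.
r(t) = 3t^2 gives R(s) = 6/s^3.
e_ss = 6/K_a = 6/2 = 3.

3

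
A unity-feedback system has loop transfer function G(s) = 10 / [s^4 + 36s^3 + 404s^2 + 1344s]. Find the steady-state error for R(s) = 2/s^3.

The denominator has no term below 1344s — 1 pole at s=0, type 1.
For a type-1 system K_a = 0, so e_ss to a parabolic input is unbounded.

infinity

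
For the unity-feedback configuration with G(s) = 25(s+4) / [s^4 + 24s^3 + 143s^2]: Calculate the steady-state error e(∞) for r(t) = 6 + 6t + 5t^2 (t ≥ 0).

Factoring s^2 from the denominator leaves a polynomial with constant term 143, so the system is type 2. Taking each input component in turn:
  • 6: tracked with zero error.
  • 6t: tracked with zero error.
  • 5t^2: e_ss = 10/K_a with K_a=100/143 → 14.3.
Total e_ss = 14.3.

14.3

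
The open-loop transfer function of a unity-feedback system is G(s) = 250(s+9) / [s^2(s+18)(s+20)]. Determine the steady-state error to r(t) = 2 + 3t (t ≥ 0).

G(s) has two factors of s in the denominator, so the system is type 2. Treating each term separately:
  • 2: tracked with zero error.
  • 3t: tracked with zero error.
Total e_ss = 0.

0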